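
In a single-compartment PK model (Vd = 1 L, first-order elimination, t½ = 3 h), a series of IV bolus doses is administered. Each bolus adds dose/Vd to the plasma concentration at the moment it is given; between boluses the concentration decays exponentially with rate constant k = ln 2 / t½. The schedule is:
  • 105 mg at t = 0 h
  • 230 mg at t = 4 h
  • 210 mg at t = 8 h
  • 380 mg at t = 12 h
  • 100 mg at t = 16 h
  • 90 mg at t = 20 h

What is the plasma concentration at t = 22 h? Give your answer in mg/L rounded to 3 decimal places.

k = ln 2 / 3 = 0.23105 per h
Dose 1 (105 mg at t=0 h): 105·exp(−0.23105·22) = 0.651 mg/L
Dose 2 (230 mg at t=4 h): 230·exp(−0.23105·18) = 3.594 mg/L
Dose 3 (210 mg at t=8 h): 210·exp(−0.23105·14) = 8.268 mg/L
Dose 4 (380 mg at t=12 h): 380·exp(−0.23105·10) = 37.701 mg/L
Dose 5 (100 mg at t=16 h): 100·exp(−0.23105·6) = 25.000 mg/L
Dose 6 (90 mg at t=20 h): 90·exp(−0.23105·2) = 56.696 mg/L
C(22) = 0.651 + 3.594 + 8.268 + 37.701 + 25.000 + 56.696 = 131.910 mg/L

131.910 mg/L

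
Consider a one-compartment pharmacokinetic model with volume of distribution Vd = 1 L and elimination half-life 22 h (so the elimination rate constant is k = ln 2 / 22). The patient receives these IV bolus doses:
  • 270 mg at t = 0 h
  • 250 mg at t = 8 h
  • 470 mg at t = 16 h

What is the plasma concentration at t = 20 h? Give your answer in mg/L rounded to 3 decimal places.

k = ln 2 / 22 = 0.03151 per h
Dose 1 (270 mg at t=0 h): 270·exp(−0.03151·20) = 143.781 mg/L
Dose 2 (250 mg at t=8 h): 250·exp(−0.03151·12) = 171.294 mg/L
Dose 3 (470 mg at t=16 h): 470·exp(−0.03151·4) = 414.348 mg/L
C(20) = 143.781 + 171.294 + 414.348 = 729.422 mg/L

729.422 mg/L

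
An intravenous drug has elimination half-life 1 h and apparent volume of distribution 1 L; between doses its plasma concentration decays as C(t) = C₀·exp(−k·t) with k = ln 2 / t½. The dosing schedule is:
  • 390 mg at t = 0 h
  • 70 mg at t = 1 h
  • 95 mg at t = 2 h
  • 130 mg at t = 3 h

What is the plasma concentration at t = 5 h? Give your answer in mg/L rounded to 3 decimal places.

60.938 mg/L

k = ln 2 / 1 = 0.69315 per h
Dose 1 (390 mg at t=0 h): 390·exp(−0.69315·5) = 12.188 mg/L
Dose 2 (70 mg at t=1 h): 70·exp(−0.69315·4) = 4.375 mg/L
Dose 3 (95 mg at t=2 h): 95·exp(−0.69315·3) = 11.875 mg/L
Dose 4 (130 mg at t=3 h): 130·exp(−0.69315·2) = 32.500 mg/L
C(5) = 12.188 + 4.375 + 11.875 + 32.500 = 60.938 mg/L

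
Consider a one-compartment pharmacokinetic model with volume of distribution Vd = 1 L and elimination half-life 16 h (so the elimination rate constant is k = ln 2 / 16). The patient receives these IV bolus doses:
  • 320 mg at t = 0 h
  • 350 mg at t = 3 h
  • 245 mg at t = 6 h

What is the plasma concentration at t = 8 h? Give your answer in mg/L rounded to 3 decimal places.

732.776 mg/L

k = ln 2 / 16 = 0.04332 per h
Dose 1 (320 mg at t=0 h): 320·exp(−0.04332·8) = 226.274 mg/L
Dose 2 (350 mg at t=3 h): 350·exp(−0.04332·5) = 281.836 mg/L
Dose 3 (245 mg at t=6 h): 245·exp(−0.04332·2) = 224.666 mg/L
C(8) = 226.274 + 281.836 + 224.666 = 732.776 mg/L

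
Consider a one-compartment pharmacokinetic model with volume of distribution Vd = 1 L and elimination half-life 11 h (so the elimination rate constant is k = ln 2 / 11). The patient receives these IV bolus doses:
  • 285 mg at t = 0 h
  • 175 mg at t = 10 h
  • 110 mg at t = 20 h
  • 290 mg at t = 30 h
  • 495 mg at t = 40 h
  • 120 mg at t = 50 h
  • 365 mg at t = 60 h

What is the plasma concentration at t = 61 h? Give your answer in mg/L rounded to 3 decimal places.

k = ln 2 / 11 = 0.06301 per h
Dose 1 (285 mg at t=0 h): 285·exp(−0.06301·61) = 6.102 mg/L
Dose 2 (175 mg at t=10 h): 175·exp(−0.06301·51) = 7.036 mg/L
Dose 3 (110 mg at t=20 h): 110·exp(−0.06301·41) = 8.306 mg/L
Dose 4 (290 mg at t=30 h): 290·exp(−0.06301·31) = 41.119 mg/L
Dose 5 (495 mg at t=40 h): 495·exp(−0.06301·21) = 131.799 mg/L
Dose 6 (120 mg at t=50 h): 120·exp(−0.06301·11) = 60.000 mg/L
Dose 7 (365 mg at t=60 h): 365·exp(−0.06301·1) = 342.710 mg/L
C(61) = 6.102 + 7.036 + 8.306 + 41.119 + 131.799 + 60.000 + 342.710 = 597.072 mg/L

597.072 mg/L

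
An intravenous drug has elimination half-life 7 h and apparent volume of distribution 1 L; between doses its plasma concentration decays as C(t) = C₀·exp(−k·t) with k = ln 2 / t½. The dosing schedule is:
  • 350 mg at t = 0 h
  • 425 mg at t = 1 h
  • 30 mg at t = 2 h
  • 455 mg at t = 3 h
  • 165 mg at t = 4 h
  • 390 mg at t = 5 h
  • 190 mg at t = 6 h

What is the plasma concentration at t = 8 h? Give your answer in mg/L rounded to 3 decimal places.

1221.558 mg/L

k = ln 2 / 7 = 0.09902 per h
Dose 1 (350 mg at t=0 h): 350·exp(−0.09902·8) = 158.502 mg/L
Dose 2 (425 mg at t=1 h): 425·exp(−0.09902·7) = 212.500 mg/L
Dose 3 (30 mg at t=2 h): 30·exp(−0.09902·6) = 16.561 mg/L
Dose 4 (455 mg at t=3 h): 455·exp(−0.09902·5) = 277.326 mg/L
Dose 5 (165 mg at t=4 h): 165·exp(−0.09902·4) = 111.037 mg/L
Dose 6 (390 mg at t=5 h): 390·exp(−0.09902·3) = 289.769 mg/L
Dose 7 (190 mg at t=6 h): 190·exp(−0.09902·2) = 155.864 mg/L
C(8) = 158.502 + 212.500 + 16.561 + 277.326 + 111.037 + 289.769 + 155.864 = 1221.558 mg/L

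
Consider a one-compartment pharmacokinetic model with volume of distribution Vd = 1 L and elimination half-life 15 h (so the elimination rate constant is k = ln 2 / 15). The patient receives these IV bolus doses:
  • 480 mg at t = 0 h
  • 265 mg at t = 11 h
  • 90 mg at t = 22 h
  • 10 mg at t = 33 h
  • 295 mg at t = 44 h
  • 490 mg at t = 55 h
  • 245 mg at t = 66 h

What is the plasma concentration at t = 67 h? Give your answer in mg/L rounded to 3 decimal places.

k = ln 2 / 15 = 0.04621 per h
Dose 1 (480 mg at t=0 h): 480·exp(−0.04621·67) = 21.709 mg/L
Dose 2 (265 mg at t=11 h): 265·exp(−0.04621·56) = 19.925 mg/L
Dose 3 (90 mg at t=22 h): 90·exp(−0.04621·45) = 11.250 mg/L
Dose 4 (10 mg at t=33 h): 10·exp(−0.04621·34) = 2.078 mg/L
Dose 5 (295 mg at t=44 h): 295·exp(−0.04621·23) = 101.916 mg/L
Dose 6 (490 mg at t=55 h): 490·exp(−0.04621·12) = 281.431 mg/L
Dose 7 (245 mg at t=66 h): 245·exp(−0.04621·1) = 233.936 mg/L
C(67) = 21.709 + 19.925 + 11.250 + 2.078 + 101.916 + 281.431 + 233.936 = 672.246 mg/L

672.246 mg/L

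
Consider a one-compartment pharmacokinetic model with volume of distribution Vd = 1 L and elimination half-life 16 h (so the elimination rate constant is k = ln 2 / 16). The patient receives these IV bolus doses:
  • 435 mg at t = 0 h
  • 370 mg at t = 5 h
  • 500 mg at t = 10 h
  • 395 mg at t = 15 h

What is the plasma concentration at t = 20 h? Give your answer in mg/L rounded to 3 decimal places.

k = ln 2 / 16 = 0.04332 per h
Dose 1 (435 mg at t=0 h): 435·exp(−0.04332·20) = 182.895 mg/L
Dose 2 (370 mg at t=5 h): 370·exp(−0.04332·15) = 193.191 mg/L
Dose 3 (500 mg at t=10 h): 500·exp(−0.04332·10) = 324.210 mg/L
Dose 4 (395 mg at t=15 h): 395·exp(−0.04332·5) = 318.072 mg/L
C(20) = 182.895 + 193.191 + 324.210 + 318.072 = 1018.367 mg/L

1018.367 mg/L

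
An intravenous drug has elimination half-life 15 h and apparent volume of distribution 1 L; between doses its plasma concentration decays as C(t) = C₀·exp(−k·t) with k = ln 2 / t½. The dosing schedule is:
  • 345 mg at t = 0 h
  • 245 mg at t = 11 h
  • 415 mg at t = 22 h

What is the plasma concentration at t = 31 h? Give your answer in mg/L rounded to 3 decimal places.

453.381 mg/L

k = ln 2 / 15 = 0.04621 per h
Dose 1 (345 mg at t=0 h): 345·exp(−0.04621·31) = 82.355 mg/L
Dose 2 (245 mg at t=11 h): 245·exp(−0.04621·20) = 97.228 mg/L
Dose 3 (415 mg at t=22 h): 415·exp(−0.04621·9) = 273.798 mg/L
C(31) = 82.355 + 97.228 + 273.798 = 453.381 mg/L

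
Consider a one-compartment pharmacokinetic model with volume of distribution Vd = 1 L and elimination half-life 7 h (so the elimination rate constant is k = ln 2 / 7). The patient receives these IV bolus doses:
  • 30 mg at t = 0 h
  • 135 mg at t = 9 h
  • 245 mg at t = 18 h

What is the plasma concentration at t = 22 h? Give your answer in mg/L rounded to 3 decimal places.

k = ln 2 / 7 = 0.09902 per h
Dose 1 (30 mg at t=0 h): 30·exp(−0.09902·22) = 3.396 mg/L
Dose 2 (135 mg at t=9 h): 135·exp(−0.09902·13) = 37.263 mg/L
Dose 3 (245 mg at t=18 h): 245·exp(−0.09902·4) = 164.873 mg/L
C(22) = 3.396 + 37.263 + 164.873 = 205.532 mg/L

205.532 mg/L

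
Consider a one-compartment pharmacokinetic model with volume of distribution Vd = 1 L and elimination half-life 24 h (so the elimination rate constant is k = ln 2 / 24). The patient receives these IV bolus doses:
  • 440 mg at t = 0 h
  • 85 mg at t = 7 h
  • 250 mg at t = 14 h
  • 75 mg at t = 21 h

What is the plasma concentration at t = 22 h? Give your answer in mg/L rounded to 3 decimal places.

559.488 mg/L

k = ln 2 / 24 = 0.02888 per h
Dose 1 (440 mg at t=0 h): 440·exp(−0.02888·22) = 233.082 mg/L
Dose 2 (85 mg at t=7 h): 85·exp(−0.02888·15) = 55.116 mg/L
Dose 3 (250 mg at t=14 h): 250·exp(−0.02888·8) = 198.425 mg/L
Dose 4 (75 mg at t=21 h): 75·exp(−0.02888·1) = 72.865 mg/L
C(22) = 233.082 + 55.116 + 198.425 + 72.865 = 559.488 mg/L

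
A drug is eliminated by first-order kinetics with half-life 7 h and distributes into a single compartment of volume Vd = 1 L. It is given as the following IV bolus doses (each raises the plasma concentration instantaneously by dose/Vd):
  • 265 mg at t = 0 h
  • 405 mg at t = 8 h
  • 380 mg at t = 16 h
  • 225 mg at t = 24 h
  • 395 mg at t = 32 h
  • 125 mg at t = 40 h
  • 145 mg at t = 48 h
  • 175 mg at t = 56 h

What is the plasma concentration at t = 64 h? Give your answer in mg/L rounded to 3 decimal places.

k = ln 2 / 7 = 0.09902 per h
Dose 1 (265 mg at t=0 h): 265·exp(−0.09902·64) = 0.469 mg/L
Dose 2 (405 mg at t=8 h): 405·exp(−0.09902·56) = 1.582 mg/L
Dose 3 (380 mg at t=16 h): 380·exp(−0.09902·48) = 3.278 mg/L
Dose 4 (225 mg at t=24 h): 225·exp(−0.09902·40) = 4.286 mg/L
Dose 5 (395 mg at t=32 h): 395·exp(−0.09902·32) = 16.613 mg/L
Dose 6 (125 mg at t=40 h): 125·exp(−0.09902·24) = 11.609 mg/L
Dose 7 (145 mg at t=48 h): 145·exp(−0.09902·16) = 29.737 mg/L
Dose 8 (175 mg at t=56 h): 175·exp(−0.09902·8) = 79.251 mg/L
C(64) = 0.469 + 1.582 + 3.278 + 4.286 + 16.613 + 11.609 + 29.737 + 79.251 = 146.825 mg/L

146.825 mg/L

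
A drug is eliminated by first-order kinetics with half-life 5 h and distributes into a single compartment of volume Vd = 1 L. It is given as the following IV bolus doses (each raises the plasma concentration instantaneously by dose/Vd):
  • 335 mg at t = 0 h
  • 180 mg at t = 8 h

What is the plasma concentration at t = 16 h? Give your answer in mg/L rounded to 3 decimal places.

95.832 mg/L

k = ln 2 / 5 = 0.13863 per h
Dose 1 (335 mg at t=0 h): 335·exp(−0.13863·16) = 36.454 mg/L
Dose 2 (180 mg at t=8 h): 180·exp(−0.13863·8) = 59.378 mg/L
C(16) = 36.454 + 59.378 = 95.832 mg/L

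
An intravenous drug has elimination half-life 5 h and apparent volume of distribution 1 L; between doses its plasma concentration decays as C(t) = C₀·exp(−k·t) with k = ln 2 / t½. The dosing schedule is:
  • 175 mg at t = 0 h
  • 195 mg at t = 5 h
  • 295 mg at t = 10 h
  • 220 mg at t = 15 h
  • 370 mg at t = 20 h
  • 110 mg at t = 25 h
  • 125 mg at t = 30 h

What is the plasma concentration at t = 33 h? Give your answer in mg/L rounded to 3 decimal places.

k = ln 2 / 5 = 0.13863 per h
Dose 1 (175 mg at t=0 h): 175·exp(−0.13863·33) = 1.804 mg/L
Dose 2 (195 mg at t=5 h): 195·exp(−0.13863·28) = 4.020 mg/L
Dose 3 (295 mg at t=10 h): 295·exp(−0.13863·23) = 12.164 mg/L
Dose 4 (220 mg at t=15 h): 220·exp(−0.13863·18) = 18.143 mg/L
Dose 5 (370 mg at t=20 h): 370·exp(−0.13863·13) = 61.027 mg/L
Dose 6 (110 mg at t=25 h): 110·exp(−0.13863·8) = 36.286 mg/L
Dose 7 (125 mg at t=30 h): 125·exp(−0.13863·3) = 82.469 mg/L
C(33) = 1.804 + 4.020 + 12.164 + 18.143 + 61.027 + 36.286 + 82.469 = 215.915 mg/L

215.915 mg/L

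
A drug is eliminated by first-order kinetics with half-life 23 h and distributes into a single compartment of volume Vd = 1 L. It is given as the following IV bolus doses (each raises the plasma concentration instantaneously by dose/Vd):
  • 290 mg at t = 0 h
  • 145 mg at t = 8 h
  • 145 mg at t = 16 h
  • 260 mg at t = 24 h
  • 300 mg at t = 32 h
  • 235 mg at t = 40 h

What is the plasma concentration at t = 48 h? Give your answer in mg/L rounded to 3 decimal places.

662.996 mg/L

k = ln 2 / 23 = 0.03014 per h
Dose 1 (290 mg at t=0 h): 290·exp(−0.03014·48) = 68.259 mg/L
Dose 2 (145 mg at t=8 h): 145·exp(−0.03014·40) = 43.435 mg/L
Dose 3 (145 mg at t=16 h): 145·exp(−0.03014·32) = 55.277 mg/L
Dose 4 (260 mg at t=24 h): 260·exp(−0.03014·24) = 126.141 mg/L
Dose 5 (300 mg at t=32 h): 300·exp(−0.03014·16) = 185.229 mg/L
Dose 6 (235 mg at t=40 h): 235·exp(−0.03014·8) = 184.655 mg/L
C(48) = 68.259 + 43.435 + 55.277 + 126.141 + 185.229 + 184.655 = 662.996 mg/L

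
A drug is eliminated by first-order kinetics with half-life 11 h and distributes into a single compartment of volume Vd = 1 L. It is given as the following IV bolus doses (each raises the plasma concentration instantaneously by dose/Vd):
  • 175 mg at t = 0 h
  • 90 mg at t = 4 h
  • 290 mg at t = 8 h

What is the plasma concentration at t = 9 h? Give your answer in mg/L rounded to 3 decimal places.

437.219 mg/L

k = ln 2 / 11 = 0.06301 per h
Dose 1 (175 mg at t=0 h): 175·exp(−0.06301·9) = 99.252 mg/L
Dose 2 (90 mg at t=4 h): 90·exp(−0.06301·5) = 65.677 mg/L
Dose 3 (290 mg at t=8 h): 290·exp(−0.06301·1) = 272.290 mg/L
C(9) = 99.252 + 65.677 + 272.290 = 437.219 mg/L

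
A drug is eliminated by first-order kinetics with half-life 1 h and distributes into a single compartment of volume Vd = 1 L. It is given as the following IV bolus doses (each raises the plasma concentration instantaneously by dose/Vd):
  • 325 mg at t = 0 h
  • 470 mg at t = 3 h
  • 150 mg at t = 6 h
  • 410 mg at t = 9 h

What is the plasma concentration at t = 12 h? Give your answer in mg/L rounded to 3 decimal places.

54.591 mg/L

k = ln 2 / 1 = 0.69315 per h
Dose 1 (325 mg at t=0 h): 325·exp(−0.69315·12) = 0.079 mg/L
Dose 2 (470 mg at t=3 h): 470·exp(−0.69315·9) = 0.918 mg/L
Dose 3 (150 mg at t=6 h): 150·exp(−0.69315·6) = 2.344 mg/L
Dose 4 (410 mg at t=9 h): 410·exp(−0.69315·3) = 51.250 mg/L
C(12) = 0.079 + 0.918 + 2.344 + 51.250 = 54.591 mg/L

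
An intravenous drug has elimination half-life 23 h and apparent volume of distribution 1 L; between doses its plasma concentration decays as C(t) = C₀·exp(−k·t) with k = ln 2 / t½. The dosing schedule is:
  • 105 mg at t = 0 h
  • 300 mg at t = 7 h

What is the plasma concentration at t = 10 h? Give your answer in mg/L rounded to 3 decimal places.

k = ln 2 / 23 = 0.03014 per h
Dose 1 (105 mg at t=0 h): 105·exp(−0.03014·10) = 77.680 mg/L
Dose 2 (300 mg at t=7 h): 300·exp(−0.03014·3) = 274.067 mg/L
C(10) = 77.680 + 274.067 = 351.746 mg/L

351.746 mg/L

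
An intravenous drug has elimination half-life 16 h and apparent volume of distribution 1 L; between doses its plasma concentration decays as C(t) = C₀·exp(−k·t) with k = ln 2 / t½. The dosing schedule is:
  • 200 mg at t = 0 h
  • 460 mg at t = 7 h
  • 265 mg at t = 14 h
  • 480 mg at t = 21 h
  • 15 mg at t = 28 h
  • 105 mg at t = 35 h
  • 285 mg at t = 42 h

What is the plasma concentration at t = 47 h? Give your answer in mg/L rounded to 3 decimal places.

625.000 mg/L

k = ln 2 / 16 = 0.04332 per h
Dose 1 (200 mg at t=0 h): 200·exp(−0.04332·47) = 26.107 mg/L
Dose 2 (460 mg at t=7 h): 460·exp(−0.04332·40) = 81.317 mg/L
Dose 3 (265 mg at t=14 h): 265·exp(−0.04332·33) = 63.441 mg/L
Dose 4 (480 mg at t=21 h): 480·exp(−0.04332·26) = 155.621 mg/L
Dose 5 (15 mg at t=28 h): 15·exp(−0.04332·19) = 6.586 mg/L
Dose 6 (105 mg at t=35 h): 105·exp(−0.04332·12) = 62.433 mg/L
Dose 7 (285 mg at t=42 h): 285·exp(−0.04332·5) = 229.495 mg/L
C(47) = 26.107 + 81.317 + 63.441 + 155.621 + 6.586 + 62.433 + 229.495 = 625.000 mg/L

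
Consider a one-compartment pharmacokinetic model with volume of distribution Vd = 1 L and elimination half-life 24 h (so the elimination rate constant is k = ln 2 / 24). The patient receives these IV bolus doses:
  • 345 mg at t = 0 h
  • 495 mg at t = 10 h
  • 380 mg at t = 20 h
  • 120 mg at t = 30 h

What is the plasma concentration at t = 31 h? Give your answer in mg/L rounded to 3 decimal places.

k = ln 2 / 24 = 0.02888 per h
Dose 1 (345 mg at t=0 h): 345·exp(−0.02888·31) = 140.925 mg/L
Dose 2 (495 mg at t=10 h): 495·exp(−0.02888·21) = 269.901 mg/L
Dose 3 (380 mg at t=20 h): 380·exp(−0.02888·11) = 276.574 mg/L
Dose 4 (120 mg at t=30 h): 120·exp(−0.02888·1) = 116.584 mg/L
C(31) = 140.925 + 269.901 + 276.574 + 116.584 = 803.984 mg/L

803.984 mg/L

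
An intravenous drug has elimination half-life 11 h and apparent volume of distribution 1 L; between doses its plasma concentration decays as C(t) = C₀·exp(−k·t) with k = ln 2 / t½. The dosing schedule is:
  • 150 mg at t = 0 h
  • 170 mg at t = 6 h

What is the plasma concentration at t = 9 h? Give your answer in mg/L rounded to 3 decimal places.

225.791 mg/L

k = ln 2 / 11 = 0.06301 per h
Dose 1 (150 mg at t=0 h): 150·exp(−0.06301·9) = 85.073 mg/L
Dose 2 (170 mg at t=6 h): 170·exp(−0.06301·3) = 140.718 mg/L
C(9) = 85.073 + 140.718 = 225.791 mg/L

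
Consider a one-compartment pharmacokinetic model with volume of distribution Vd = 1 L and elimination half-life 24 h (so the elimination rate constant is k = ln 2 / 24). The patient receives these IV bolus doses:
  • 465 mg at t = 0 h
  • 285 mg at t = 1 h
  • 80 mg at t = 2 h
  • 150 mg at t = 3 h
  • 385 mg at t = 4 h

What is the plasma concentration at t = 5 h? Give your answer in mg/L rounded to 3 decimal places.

1245.362 mg/L

k = ln 2 / 24 = 0.02888 per h
Dose 1 (465 mg at t=0 h): 465·exp(−0.02888·5) = 402.475 mg/L
Dose 2 (285 mg at t=1 h): 285·exp(−0.02888·4) = 253.906 mg/L
Dose 3 (80 mg at t=2 h): 80·exp(−0.02888·3) = 73.360 mg/L
Dose 4 (150 mg at t=3 h): 150·exp(−0.02888·2) = 141.581 mg/L
Dose 5 (385 mg at t=4 h): 385·exp(−0.02888·1) = 374.040 mg/L
C(5) = 402.475 + 253.906 + 73.360 + 141.581 + 374.040 = 1245.362 mg/L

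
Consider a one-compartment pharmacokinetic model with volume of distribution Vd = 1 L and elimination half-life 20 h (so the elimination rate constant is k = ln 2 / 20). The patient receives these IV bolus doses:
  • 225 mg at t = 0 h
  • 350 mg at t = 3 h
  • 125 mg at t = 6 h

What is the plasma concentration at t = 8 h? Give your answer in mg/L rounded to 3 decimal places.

k = ln 2 / 20 = 0.03466 per h
Dose 1 (225 mg at t=0 h): 225·exp(−0.03466·8) = 170.518 mg/L
Dose 2 (350 mg at t=3 h): 350·exp(−0.03466·5) = 294.314 mg/L
Dose 3 (125 mg at t=6 h): 125·exp(−0.03466·2) = 116.629 mg/L
C(8) = 170.518 + 294.314 + 116.629 = 581.461 mg/L

581.461 mg/L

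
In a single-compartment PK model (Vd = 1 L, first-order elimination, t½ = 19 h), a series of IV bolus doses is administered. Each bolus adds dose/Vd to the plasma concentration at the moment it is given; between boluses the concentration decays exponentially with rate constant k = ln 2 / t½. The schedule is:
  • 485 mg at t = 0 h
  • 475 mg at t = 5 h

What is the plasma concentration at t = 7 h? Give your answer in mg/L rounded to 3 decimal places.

817.272 mg/L

k = ln 2 / 19 = 0.03648 per h
Dose 1 (485 mg at t=0 h): 485·exp(−0.03648·7) = 375.695 mg/L
Dose 2 (475 mg at t=5 h): 475·exp(−0.03648·2) = 441.577 mg/L
C(7) = 375.695 + 441.577 = 817.272 mg/L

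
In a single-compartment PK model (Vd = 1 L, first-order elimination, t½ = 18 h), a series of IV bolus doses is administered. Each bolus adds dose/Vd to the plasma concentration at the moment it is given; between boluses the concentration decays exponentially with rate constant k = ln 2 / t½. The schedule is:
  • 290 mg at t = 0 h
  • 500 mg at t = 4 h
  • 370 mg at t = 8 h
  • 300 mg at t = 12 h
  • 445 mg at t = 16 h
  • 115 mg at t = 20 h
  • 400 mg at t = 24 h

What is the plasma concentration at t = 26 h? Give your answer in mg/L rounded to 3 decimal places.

k = ln 2 / 18 = 0.03851 per h
Dose 1 (290 mg at t=0 h): 290·exp(−0.03851·26) = 106.556 mg/L
Dose 2 (500 mg at t=4 h): 500·exp(−0.03851·22) = 214.311 mg/L
Dose 3 (370 mg at t=8 h): 370·exp(−0.03851·18) = 185.000 mg/L
Dose 4 (300 mg at t=12 h): 300·exp(−0.03851·14) = 174.979 mg/L
Dose 5 (445 mg at t=16 h): 445·exp(−0.03851·10) = 302.776 mg/L
Dose 6 (115 mg at t=20 h): 115·exp(−0.03851·6) = 91.276 mg/L
Dose 7 (400 mg at t=24 h): 400·exp(−0.03851·2) = 370.350 mg/L
C(26) = 106.556 + 214.311 + 185.000 + 174.979 + 302.776 + 91.276 + 370.350 = 1445.247 mg/L

1445.247 mg/L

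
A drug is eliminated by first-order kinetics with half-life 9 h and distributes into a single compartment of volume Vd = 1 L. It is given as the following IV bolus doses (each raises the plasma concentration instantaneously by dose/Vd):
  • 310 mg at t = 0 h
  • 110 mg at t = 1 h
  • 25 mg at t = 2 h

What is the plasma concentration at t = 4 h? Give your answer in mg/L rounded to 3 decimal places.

336.547 mg/L

k = ln 2 / 9 = 0.07702 per h
Dose 1 (310 mg at t=0 h): 310·exp(−0.07702·4) = 227.809 mg/L
Dose 2 (110 mg at t=1 h): 110·exp(−0.07702·3) = 87.307 mg/L
Dose 3 (25 mg at t=2 h): 25·exp(−0.07702·2) = 21.431 mg/L
C(4) = 227.809 + 87.307 + 21.431 = 336.547 mg/L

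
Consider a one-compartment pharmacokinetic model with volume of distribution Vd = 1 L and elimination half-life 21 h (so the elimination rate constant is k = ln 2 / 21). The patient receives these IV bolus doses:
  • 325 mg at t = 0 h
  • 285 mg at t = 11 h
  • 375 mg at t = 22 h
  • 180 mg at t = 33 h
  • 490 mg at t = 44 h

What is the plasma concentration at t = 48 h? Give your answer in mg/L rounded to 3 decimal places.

k = ln 2 / 21 = 0.03301 per h
Dose 1 (325 mg at t=0 h): 325·exp(−0.03301·48) = 66.652 mg/L
Dose 2 (285 mg at t=11 h): 285·exp(−0.03301·37) = 84.035 mg/L
Dose 3 (375 mg at t=22 h): 375·exp(−0.03301·26) = 158.974 mg/L
Dose 4 (180 mg at t=33 h): 180·exp(−0.03301·15) = 109.711 mg/L
Dose 5 (490 mg at t=44 h): 490·exp(−0.03301·4) = 429.395 mg/L
C(48) = 66.652 + 84.035 + 158.974 + 109.711 + 429.395 = 848.768 mg/L

848.768 mg/L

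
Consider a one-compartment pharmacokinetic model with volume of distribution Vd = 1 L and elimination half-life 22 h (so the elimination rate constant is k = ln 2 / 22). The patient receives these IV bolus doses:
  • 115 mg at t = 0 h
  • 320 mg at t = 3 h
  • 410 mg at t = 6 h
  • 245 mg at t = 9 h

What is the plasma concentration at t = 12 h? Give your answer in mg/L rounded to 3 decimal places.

k = ln 2 / 22 = 0.03151 per h
Dose 1 (115 mg at t=0 h): 115·exp(−0.03151·12) = 78.795 mg/L
Dose 2 (320 mg at t=3 h): 320·exp(−0.03151·9) = 240.991 mg/L
Dose 3 (410 mg at t=6 h): 410·exp(−0.03151·6) = 339.379 mg/L
Dose 4 (245 mg at t=9 h): 245·exp(−0.03151·3) = 222.903 mg/L
C(12) = 78.795 + 240.991 + 339.379 + 222.903 = 882.069 mg/L

882.069 mg/L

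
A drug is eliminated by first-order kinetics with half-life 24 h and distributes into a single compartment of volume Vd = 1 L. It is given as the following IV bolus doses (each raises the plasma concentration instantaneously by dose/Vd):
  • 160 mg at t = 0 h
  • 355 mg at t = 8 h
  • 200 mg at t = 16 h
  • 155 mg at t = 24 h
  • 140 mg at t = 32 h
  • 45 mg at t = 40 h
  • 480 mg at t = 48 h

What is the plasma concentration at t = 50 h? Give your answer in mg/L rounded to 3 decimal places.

k = ln 2 / 24 = 0.02888 per h
Dose 1 (160 mg at t=0 h): 160·exp(−0.02888·50) = 37.755 mg/L
Dose 2 (355 mg at t=8 h): 355·exp(−0.02888·42) = 105.542 mg/L
Dose 3 (200 mg at t=16 h): 200·exp(−0.02888·34) = 74.915 mg/L
Dose 4 (155 mg at t=24 h): 155·exp(−0.02888·26) = 73.150 mg/L
Dose 5 (140 mg at t=32 h): 140·exp(−0.02888·18) = 83.244 mg/L
Dose 6 (45 mg at t=40 h): 45·exp(−0.02888·10) = 33.712 mg/L
Dose 7 (480 mg at t=48 h): 480·exp(−0.02888·2) = 453.060 mg/L
C(50) = 37.755 + 105.542 + 74.915 + 73.150 + 83.244 + 33.712 + 453.060 = 861.379 mg/L

861.379 mg/L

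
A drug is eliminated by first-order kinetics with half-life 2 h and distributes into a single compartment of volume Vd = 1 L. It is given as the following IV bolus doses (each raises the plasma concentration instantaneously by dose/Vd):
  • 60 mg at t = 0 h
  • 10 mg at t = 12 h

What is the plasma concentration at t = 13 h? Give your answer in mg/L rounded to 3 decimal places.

7.734 mg/L

k = ln 2 / 2 = 0.34657 per h
Dose 1 (60 mg at t=0 h): 60·exp(−0.34657·13) = 0.663 mg/L
Dose 2 (10 mg at t=12 h): 10·exp(−0.34657·1) = 7.071 mg/L
C(13) = 0.663 + 7.071 = 7.734 mg/L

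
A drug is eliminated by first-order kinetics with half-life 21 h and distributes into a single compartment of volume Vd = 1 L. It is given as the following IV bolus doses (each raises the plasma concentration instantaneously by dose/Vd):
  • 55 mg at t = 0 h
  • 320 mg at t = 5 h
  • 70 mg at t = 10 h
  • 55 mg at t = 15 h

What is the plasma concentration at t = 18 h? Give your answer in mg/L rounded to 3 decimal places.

k = ln 2 / 21 = 0.03301 per h
Dose 1 (55 mg at t=0 h): 55·exp(−0.03301·18) = 30.362 mg/L
Dose 2 (320 mg at t=5 h): 320·exp(−0.03301·13) = 208.352 mg/L
Dose 3 (70 mg at t=10 h): 70·exp(−0.03301·8) = 53.755 mg/L
Dose 4 (55 mg at t=15 h): 55·exp(−0.03301·3) = 49.815 mg/L
C(18) = 30.362 + 208.352 + 53.755 + 49.815 = 342.285 mg/L

342.285 mg/L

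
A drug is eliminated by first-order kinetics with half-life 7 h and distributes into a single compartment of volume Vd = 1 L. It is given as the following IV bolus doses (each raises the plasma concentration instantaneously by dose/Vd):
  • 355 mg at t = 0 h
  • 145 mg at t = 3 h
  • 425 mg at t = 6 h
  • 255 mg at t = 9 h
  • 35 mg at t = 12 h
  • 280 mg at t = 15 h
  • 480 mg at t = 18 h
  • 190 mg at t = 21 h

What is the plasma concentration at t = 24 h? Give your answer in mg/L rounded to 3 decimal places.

712.001 mg/L

k = ln 2 / 7 = 0.09902 per h
Dose 1 (355 mg at t=0 h): 355·exp(−0.09902·24) = 32.970 mg/L
Dose 2 (145 mg at t=3 h): 145·exp(−0.09902·21) = 18.125 mg/L
Dose 3 (425 mg at t=6 h): 425·exp(−0.09902·18) = 71.501 mg/L
Dose 4 (255 mg at t=9 h): 255·exp(−0.09902·15) = 57.740 mg/L
Dose 5 (35 mg at t=12 h): 35·exp(−0.09902·12) = 10.666 mg/L
Dose 6 (280 mg at t=15 h): 280·exp(−0.09902·9) = 114.847 mg/L
Dose 7 (480 mg at t=18 h): 480·exp(−0.09902·6) = 264.981 mg/L
Dose 8 (190 mg at t=21 h): 190·exp(−0.09902·3) = 141.169 mg/L
C(24) = 32.970 + 18.125 + 71.501 + 57.740 + 10.666 + 114.847 + 264.981 + 141.169 = 712.001 mg/L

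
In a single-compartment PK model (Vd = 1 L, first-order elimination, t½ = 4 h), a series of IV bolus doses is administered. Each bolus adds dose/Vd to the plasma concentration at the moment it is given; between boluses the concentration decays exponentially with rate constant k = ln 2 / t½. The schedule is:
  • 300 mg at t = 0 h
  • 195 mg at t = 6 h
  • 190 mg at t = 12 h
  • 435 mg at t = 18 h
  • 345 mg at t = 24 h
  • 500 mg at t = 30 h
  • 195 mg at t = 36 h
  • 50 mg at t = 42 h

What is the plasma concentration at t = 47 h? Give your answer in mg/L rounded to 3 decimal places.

86.244 mg/L

k = ln 2 / 4 = 0.17329 per h
Dose 1 (300 mg at t=0 h): 300·exp(−0.17329·47) = 0.087 mg/L
Dose 2 (195 mg at t=6 h): 195·exp(−0.17329·41) = 0.160 mg/L
Dose 3 (190 mg at t=12 h): 190·exp(−0.17329·35) = 0.441 mg/L
Dose 4 (435 mg at t=18 h): 435·exp(−0.17329·29) = 2.858 mg/L
Dose 5 (345 mg at t=24 h): 345·exp(−0.17329·23) = 6.411 mg/L
Dose 6 (500 mg at t=30 h): 500·exp(−0.17329·17) = 26.278 mg/L
Dose 7 (195 mg at t=36 h): 195·exp(−0.17329·11) = 28.987 mg/L
Dose 8 (50 mg at t=42 h): 50·exp(−0.17329·5) = 21.022 mg/L
C(47) = 0.087 + 0.160 + 0.441 + 2.858 + 6.411 + 26.278 + 28.987 + 21.022 = 86.244 mg/L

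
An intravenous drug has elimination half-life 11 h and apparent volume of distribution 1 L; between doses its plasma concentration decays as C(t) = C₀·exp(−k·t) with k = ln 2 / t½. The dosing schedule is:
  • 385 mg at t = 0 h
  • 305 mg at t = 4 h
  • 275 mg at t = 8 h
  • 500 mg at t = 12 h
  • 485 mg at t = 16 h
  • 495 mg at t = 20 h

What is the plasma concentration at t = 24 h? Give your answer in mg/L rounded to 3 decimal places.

k = ln 2 / 11 = 0.06301 per h
Dose 1 (385 mg at t=0 h): 385·exp(−0.06301·24) = 84.853 mg/L
Dose 2 (305 mg at t=4 h): 305·exp(−0.06301·20) = 86.491 mg/L
Dose 3 (275 mg at t=8 h): 275·exp(−0.06301·16) = 100.339 mg/L
Dose 4 (500 mg at t=12 h): 500·exp(−0.06301·12) = 234.733 mg/L
Dose 5 (485 mg at t=16 h): 485·exp(−0.06301·8) = 292.962 mg/L
Dose 6 (495 mg at t=20 h): 495·exp(−0.06301·4) = 384.716 mg/L
C(24) = 84.853 + 86.491 + 100.339 + 234.733 + 292.962 + 384.716 = 1184.094 mg/L

1184.094 mg/L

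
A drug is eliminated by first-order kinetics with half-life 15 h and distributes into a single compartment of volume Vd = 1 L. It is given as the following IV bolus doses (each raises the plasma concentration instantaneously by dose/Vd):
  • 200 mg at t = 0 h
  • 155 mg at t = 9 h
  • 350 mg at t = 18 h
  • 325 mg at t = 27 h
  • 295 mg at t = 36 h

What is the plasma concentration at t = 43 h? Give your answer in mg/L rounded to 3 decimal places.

k = ln 2 / 15 = 0.04621 per h
Dose 1 (200 mg at t=0 h): 200·exp(−0.04621·43) = 27.421 mg/L
Dose 2 (155 mg at t=9 h): 155·exp(−0.04621·34) = 32.210 mg/L
Dose 3 (350 mg at t=18 h): 350·exp(−0.04621·25) = 110.243 mg/L
Dose 4 (325 mg at t=27 h): 325·exp(−0.04621·16) = 155.162 mg/L
Dose 5 (295 mg at t=36 h): 295·exp(−0.04621·7) = 213.472 mg/L
C(43) = 27.421 + 32.210 + 110.243 + 155.162 + 213.472 = 538.508 mg/L

538.508 mg/L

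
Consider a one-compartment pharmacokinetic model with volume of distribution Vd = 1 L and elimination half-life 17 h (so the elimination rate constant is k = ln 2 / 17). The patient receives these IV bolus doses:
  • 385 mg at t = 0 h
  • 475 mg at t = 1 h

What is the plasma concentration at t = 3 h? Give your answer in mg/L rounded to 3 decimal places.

778.476 mg/L

k = ln 2 / 17 = 0.04077 per h
Dose 1 (385 mg at t=0 h): 385·exp(−0.04077·3) = 340.673 mg/L
Dose 2 (475 mg at t=1 h): 475·exp(−0.04077·2) = 437.803 mg/L
C(3) = 340.673 + 437.803 = 778.476 mg/L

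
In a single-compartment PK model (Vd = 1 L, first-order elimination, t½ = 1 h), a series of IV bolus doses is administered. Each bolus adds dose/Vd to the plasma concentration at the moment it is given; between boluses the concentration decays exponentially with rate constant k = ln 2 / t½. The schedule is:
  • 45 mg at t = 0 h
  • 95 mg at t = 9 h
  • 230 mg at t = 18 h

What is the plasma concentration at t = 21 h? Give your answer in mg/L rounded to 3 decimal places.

28.773 mg/L

k = ln 2 / 1 = 0.69315 per h
Dose 1 (45 mg at t=0 h): 45·exp(−0.69315·21) = 0.000 mg/L
Dose 2 (95 mg at t=9 h): 95·exp(−0.69315·12) = 0.023 mg/L
Dose 3 (230 mg at t=18 h): 230·exp(−0.69315·3) = 28.750 mg/L
C(21) = 0.000 + 0.023 + 28.750 = 28.773 mg/L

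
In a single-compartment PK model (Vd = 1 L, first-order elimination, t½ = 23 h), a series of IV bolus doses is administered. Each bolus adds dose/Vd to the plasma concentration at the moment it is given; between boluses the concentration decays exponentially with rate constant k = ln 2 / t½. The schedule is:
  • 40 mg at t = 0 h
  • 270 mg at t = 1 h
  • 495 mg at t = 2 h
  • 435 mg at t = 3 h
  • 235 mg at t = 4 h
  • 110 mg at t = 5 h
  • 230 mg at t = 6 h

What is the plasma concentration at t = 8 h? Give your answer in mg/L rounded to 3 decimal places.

k = ln 2 / 23 = 0.03014 per h
Dose 1 (40 mg at t=0 h): 40·exp(−0.03014·8) = 31.431 mg/L
Dose 2 (270 mg at t=1 h): 270·exp(−0.03014·7) = 218.648 mg/L
Dose 3 (495 mg at t=2 h): 495·exp(−0.03014·6) = 413.119 mg/L
Dose 4 (435 mg at t=3 h): 435·exp(−0.03014·5) = 374.152 mg/L
Dose 5 (235 mg at t=4 h): 235·exp(−0.03014·4) = 208.312 mg/L
Dose 6 (110 mg at t=5 h): 110·exp(−0.03014·3) = 100.491 mg/L
Dose 7 (230 mg at t=6 h): 230·exp(−0.03014·2) = 216.547 mg/L
C(8) = 31.431 + 218.648 + 413.119 + 374.152 + 208.312 + 100.491 + 216.547 = 1562.700 mg/L

1562.700 mg/L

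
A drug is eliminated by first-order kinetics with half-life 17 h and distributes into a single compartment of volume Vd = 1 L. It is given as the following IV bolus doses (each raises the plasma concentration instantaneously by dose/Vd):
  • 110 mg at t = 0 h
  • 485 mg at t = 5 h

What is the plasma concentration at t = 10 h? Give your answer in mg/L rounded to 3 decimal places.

k = ln 2 / 17 = 0.04077 per h
Dose 1 (110 mg at t=0 h): 110·exp(−0.04077·10) = 73.167 mg/L
Dose 2 (485 mg at t=5 h): 485·exp(−0.04077·5) = 395.552 mg/L
C(10) = 73.167 + 395.552 = 468.719 mg/L

468.719 mg/L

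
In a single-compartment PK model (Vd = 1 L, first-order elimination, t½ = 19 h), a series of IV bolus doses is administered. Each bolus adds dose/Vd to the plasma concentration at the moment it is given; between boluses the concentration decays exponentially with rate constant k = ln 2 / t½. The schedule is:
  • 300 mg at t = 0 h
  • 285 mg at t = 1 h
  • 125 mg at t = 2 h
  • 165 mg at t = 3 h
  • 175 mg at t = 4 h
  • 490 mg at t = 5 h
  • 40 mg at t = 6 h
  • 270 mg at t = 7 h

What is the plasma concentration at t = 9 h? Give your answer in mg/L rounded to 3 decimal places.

k = ln 2 / 19 = 0.03648 per h
Dose 1 (300 mg at t=0 h): 300·exp(−0.03648·9) = 216.037 mg/L
Dose 2 (285 mg at t=1 h): 285·exp(−0.03648·8) = 212.861 mg/L
Dose 3 (125 mg at t=2 h): 125·exp(−0.03648·7) = 96.829 mg/L
Dose 4 (165 mg at t=3 h): 165·exp(−0.03648·6) = 132.563 mg/L
Dose 5 (175 mg at t=4 h): 175·exp(−0.03648·5) = 145.821 mg/L
Dose 6 (490 mg at t=5 h): 490·exp(−0.03648·4) = 423.469 mg/L
Dose 7 (40 mg at t=6 h): 40·exp(−0.03648·3) = 35.853 mg/L
Dose 8 (270 mg at t=7 h): 270·exp(−0.03648·2) = 251.002 mg/L
C(9) = 216.037 + 212.861 + 96.829 + 132.563 + 145.821 + 423.469 + 35.853 + 251.002 = 1514.434 mg/L

1514.434 mg/L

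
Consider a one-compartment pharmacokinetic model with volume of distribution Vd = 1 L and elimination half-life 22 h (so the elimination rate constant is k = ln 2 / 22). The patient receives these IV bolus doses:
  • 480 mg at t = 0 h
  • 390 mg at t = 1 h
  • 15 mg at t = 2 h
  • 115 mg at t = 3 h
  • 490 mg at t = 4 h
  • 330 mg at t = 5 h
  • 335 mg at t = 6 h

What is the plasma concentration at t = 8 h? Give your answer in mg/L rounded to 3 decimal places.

1843.282 mg/L

k = ln 2 / 22 = 0.03151 per h
Dose 1 (480 mg at t=0 h): 480·exp(−0.03151·8) = 373.058 mg/L
Dose 2 (390 mg at t=1 h): 390·exp(−0.03151·7) = 312.811 mg/L
Dose 3 (15 mg at t=2 h): 15·exp(−0.03151·6) = 12.416 mg/L
Dose 4 (115 mg at t=3 h): 115·exp(−0.03151·5) = 98.239 mg/L
Dose 5 (490 mg at t=4 h): 490·exp(−0.03151·4) = 431.980 mg/L
Dose 6 (330 mg at t=5 h): 330·exp(−0.03151·3) = 300.237 mg/L
Dose 7 (335 mg at t=6 h): 335·exp(−0.03151·2) = 314.542 mg/L
C(8) = 373.058 + 312.811 + 12.416 + 98.239 + 431.980 + 300.237 + 314.542 = 1843.282 mg/L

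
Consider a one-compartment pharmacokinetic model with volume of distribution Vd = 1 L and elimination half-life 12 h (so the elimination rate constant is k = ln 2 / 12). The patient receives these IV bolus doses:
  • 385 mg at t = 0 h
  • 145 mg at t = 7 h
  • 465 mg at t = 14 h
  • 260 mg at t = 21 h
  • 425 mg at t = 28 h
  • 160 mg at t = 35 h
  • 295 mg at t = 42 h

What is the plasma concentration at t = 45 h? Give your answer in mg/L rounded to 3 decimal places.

k = ln 2 / 12 = 0.05776 per h
Dose 1 (385 mg at t=0 h): 385·exp(−0.05776·45) = 28.615 mg/L
Dose 2 (145 mg at t=7 h): 145·exp(−0.05776·38) = 16.148 mg/L
Dose 3 (465 mg at t=14 h): 465·exp(−0.05776·31) = 77.588 mg/L
Dose 4 (260 mg at t=21 h): 260·exp(−0.05776·24) = 65.000 mg/L
Dose 5 (425 mg at t=28 h): 425·exp(−0.05776·17) = 159.195 mg/L
Dose 6 (160 mg at t=35 h): 160·exp(−0.05776·10) = 89.797 mg/L
Dose 7 (295 mg at t=42 h): 295·exp(−0.05776·3) = 248.064 mg/L
C(45) = 28.615 + 16.148 + 77.588 + 65.000 + 159.195 + 89.797 + 248.064 = 684.407 mg/L

684.407 mg/L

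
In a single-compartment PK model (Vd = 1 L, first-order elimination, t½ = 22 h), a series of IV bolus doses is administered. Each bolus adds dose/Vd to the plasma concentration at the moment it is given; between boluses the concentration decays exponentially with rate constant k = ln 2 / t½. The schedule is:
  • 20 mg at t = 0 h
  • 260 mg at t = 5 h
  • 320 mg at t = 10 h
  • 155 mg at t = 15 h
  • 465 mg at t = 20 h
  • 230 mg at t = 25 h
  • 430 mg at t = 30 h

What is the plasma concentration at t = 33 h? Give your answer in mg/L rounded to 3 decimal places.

1236.325 mg/L

k = ln 2 / 22 = 0.03151 per h
Dose 1 (20 mg at t=0 h): 20·exp(−0.03151·33) = 7.071 mg/L
Dose 2 (260 mg at t=5 h): 260·exp(−0.03151·28) = 107.608 mg/L
Dose 3 (320 mg at t=10 h): 320·exp(−0.03151·23) = 155.038 mg/L
Dose 4 (155 mg at t=15 h): 155·exp(−0.03151·18) = 87.909 mg/L
Dose 5 (465 mg at t=20 h): 465·exp(−0.03151·13) = 308.725 mg/L
Dose 6 (230 mg at t=25 h): 230·exp(−0.03151·8) = 178.757 mg/L
Dose 7 (430 mg at t=30 h): 430·exp(−0.03151·3) = 391.218 mg/L
C(33) = 7.071 + 107.608 + 155.038 + 87.909 + 308.725 + 178.757 + 391.218 = 1236.325 mg/L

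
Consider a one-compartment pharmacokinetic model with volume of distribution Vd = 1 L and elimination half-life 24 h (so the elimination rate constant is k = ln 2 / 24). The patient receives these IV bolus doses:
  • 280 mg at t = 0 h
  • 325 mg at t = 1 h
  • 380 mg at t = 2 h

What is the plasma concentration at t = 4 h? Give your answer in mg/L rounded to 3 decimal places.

k = ln 2 / 24 = 0.02888 per h
Dose 1 (280 mg at t=0 h): 280·exp(−0.02888·4) = 249.452 mg/L
Dose 2 (325 mg at t=1 h): 325·exp(−0.02888·3) = 298.026 mg/L
Dose 3 (380 mg at t=2 h): 380·exp(−0.02888·2) = 358.672 mg/L
C(4) = 249.452 + 298.026 + 358.672 = 906.150 mg/L

906.150 mg/L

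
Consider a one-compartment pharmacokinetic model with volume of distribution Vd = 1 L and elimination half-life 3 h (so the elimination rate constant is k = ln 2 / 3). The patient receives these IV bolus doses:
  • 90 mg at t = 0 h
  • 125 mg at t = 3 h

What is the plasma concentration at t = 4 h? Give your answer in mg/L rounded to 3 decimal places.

134.929 mg/L

k = ln 2 / 3 = 0.23105 per h
Dose 1 (90 mg at t=0 h): 90·exp(−0.23105·4) = 35.717 mg/L
Dose 2 (125 mg at t=3 h): 125·exp(−0.23105·1) = 99.213 mg/L
C(4) = 35.717 + 99.213 = 134.929 mg/L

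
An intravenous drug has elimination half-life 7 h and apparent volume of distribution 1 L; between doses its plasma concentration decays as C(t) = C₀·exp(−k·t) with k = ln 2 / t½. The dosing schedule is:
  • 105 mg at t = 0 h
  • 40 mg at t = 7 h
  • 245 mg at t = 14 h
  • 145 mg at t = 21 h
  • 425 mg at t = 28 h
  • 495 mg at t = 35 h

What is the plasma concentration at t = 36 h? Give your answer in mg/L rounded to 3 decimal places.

k = ln 2 / 7 = 0.09902 per h
Dose 1 (105 mg at t=0 h): 105·exp(−0.09902·36) = 2.972 mg/L
Dose 2 (40 mg at t=7 h): 40·exp(−0.09902·29) = 2.264 mg/L
Dose 3 (245 mg at t=14 h): 245·exp(−0.09902·22) = 27.738 mg/L
Dose 4 (145 mg at t=21 h): 145·exp(−0.09902·15) = 32.832 mg/L
Dose 5 (425 mg at t=28 h): 425·exp(−0.09902·8) = 192.466 mg/L
Dose 6 (495 mg at t=35 h): 495·exp(−0.09902·1) = 448.333 mg/L
C(36) = 2.972 + 2.264 + 27.738 + 32.832 + 192.466 + 448.333 = 706.606 mg/L

706.606 mg/L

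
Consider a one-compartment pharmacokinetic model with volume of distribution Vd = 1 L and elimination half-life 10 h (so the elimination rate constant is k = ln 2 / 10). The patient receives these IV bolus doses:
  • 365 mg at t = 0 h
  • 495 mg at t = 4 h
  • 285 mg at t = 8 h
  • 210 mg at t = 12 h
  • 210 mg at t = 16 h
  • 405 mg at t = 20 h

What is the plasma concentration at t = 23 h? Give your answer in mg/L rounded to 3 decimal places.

k = ln 2 / 10 = 0.06931 per h
Dose 1 (365 mg at t=0 h): 365·exp(−0.06931·23) = 74.118 mg/L
Dose 2 (495 mg at t=4 h): 495·exp(−0.06931·19) = 132.632 mg/L
Dose 3 (285 mg at t=8 h): 285·exp(−0.06931·15) = 100.763 mg/L
Dose 4 (210 mg at t=12 h): 210·exp(−0.06931·11) = 97.968 mg/L
Dose 5 (210 mg at t=16 h): 210·exp(−0.06931·7) = 129.270 mg/L
Dose 6 (405 mg at t=20 h): 405·exp(−0.06931·3) = 328.962 mg/L
C(23) = 74.118 + 132.632 + 100.763 + 97.968 + 129.270 + 328.962 = 863.714 mg/L

863.714 mg/L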